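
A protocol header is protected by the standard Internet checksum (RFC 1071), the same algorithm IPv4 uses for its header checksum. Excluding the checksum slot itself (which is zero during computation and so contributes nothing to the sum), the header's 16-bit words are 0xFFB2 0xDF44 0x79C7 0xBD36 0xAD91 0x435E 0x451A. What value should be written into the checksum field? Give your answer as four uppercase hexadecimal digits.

One's-complement addition (fold any carry out of bit 15 back into bit 0):
  0xFFB2 + 0xDF44 = 0x1DEF6 → wrap carry → 0xDEF7
  0xDEF7 + 0x79C7 = 0x158BE → wrap carry → 0x58BF
  0x58BF + 0xBD36 = 0x115F5 → wrap carry → 0x15F6
  0x15F6 + 0xAD91 = 0x0C387
  0xC387 + 0x435E = 0x106E5 → wrap carry → 0x06E6
  0x06E6 + 0x451A = 0x04C00
One's-complement sum = 0x4C00.
Checksum = ~0x4C00 & 0xFFFF = 0xB3FF.

B3FF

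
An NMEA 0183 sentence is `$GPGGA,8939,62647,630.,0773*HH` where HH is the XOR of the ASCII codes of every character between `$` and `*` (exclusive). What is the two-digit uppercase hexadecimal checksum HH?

74

XOR the ASCII codes of the payload characters:
  'G' = 0x47 → acc = 0x47
  'P' = 0x50 → acc = 0x17
  'G' = 0x47 → acc = 0x50
  'G' = 0x47 → acc = 0x17
  'A' = 0x41 → acc = 0x56
  ',' = 0x2C → acc = 0x7A
  '8' = 0x38 → acc = 0x42
  '9' = 0x39 → acc = 0x7B
  '3' = 0x33 → acc = 0x48
  '9' = 0x39 → acc = 0x71
  ',' = 0x2C → acc = 0x5D
  '6' = 0x36 → acc = 0x6B
  '2' = 0x32 → acc = 0x59
  '6' = 0x36 → acc = 0x6F
  '4' = 0x34 → acc = 0x5B
  '7' = 0x37 → acc = 0x6C
  ',' = 0x2C → acc = 0x40
  '6' = 0x36 → acc = 0x76
  '3' = 0x33 → acc = 0x45
  '0' = 0x30 → acc = 0x75
  '.' = 0x2E → acc = 0x5B
  ',' = 0x2C → acc = 0x77
  '0' = 0x30 → acc = 0x47
  '7' = 0x37 → acc = 0x70
  '7' = 0x37 → acc = 0x47
  '3' = 0x33 → acc = 0x74
Checksum = 0x74.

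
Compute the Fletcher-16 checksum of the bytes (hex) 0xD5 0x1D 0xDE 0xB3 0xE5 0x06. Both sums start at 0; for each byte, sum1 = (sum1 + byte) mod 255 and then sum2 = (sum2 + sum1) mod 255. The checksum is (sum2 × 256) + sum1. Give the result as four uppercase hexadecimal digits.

Running sums (mod 255):
  after byte 0 (0xD5): sum1=213, sum2=213
  after byte 1 (0x1D): sum1=242, sum2=200
  after byte 2 (0xDE): sum1=209, sum2=154
  after byte 3 (0xB3): sum1=133, sum2=32
  after byte 4 (0xE5): sum1=107, sum2=139
  after byte 5 (0x06): sum1=113, sum2=252
Checksum = sum2·256 + sum1 = 252·256 + 113 = 64625 = 0xFC71.

FC71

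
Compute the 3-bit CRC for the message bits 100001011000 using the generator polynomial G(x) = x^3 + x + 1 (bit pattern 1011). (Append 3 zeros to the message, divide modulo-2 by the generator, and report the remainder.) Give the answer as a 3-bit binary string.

Append 3 zeros: 100001011000000. Divide by 1011 (XOR where the leading bit is 1):
  pos 0: 1000 XOR 1011 = 0011
  pos 2: 1101 XOR 1011 = 0110
  pos 3: 1100 XOR 1011 = 0111
  pos 4: 1111 XOR 1011 = 0100
  pos 5: 1001 XOR 1011 = 0010
  pos 7: 1000 XOR 1011 = 0011
  pos 9: 1100 XOR 1011 = 0111
  pos 10: 1110 XOR 1011 = 0101
  pos 11: 1010 XOR 1011 = 0001
Remainder (last 3 bits) = 001. This is the CRC / FCS.

001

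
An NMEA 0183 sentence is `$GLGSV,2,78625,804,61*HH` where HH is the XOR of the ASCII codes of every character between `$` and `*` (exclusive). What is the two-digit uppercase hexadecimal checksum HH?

XOR the ASCII codes of the payload characters:
  'G' = 0x47 → acc = 0x47
  'L' = 0x4C → acc = 0x0B
  'G' = 0x47 → acc = 0x4C
  'S' = 0x53 → acc = 0x1F
  'V' = 0x56 → acc = 0x49
  ',' = 0x2C → acc = 0x65
  '2' = 0x32 → acc = 0x57
  ',' = 0x2C → acc = 0x7B
  '7' = 0x37 → acc = 0x4C
  '8' = 0x38 → acc = 0x74
  '6' = 0x36 → acc = 0x42
  '2' = 0x32 → acc = 0x70
  '5' = 0x35 → acc = 0x45
  ',' = 0x2C → acc = 0x69
  '8' = 0x38 → acc = 0x51
  '0' = 0x30 → acc = 0x61
  '4' = 0x34 → acc = 0x55
  ',' = 0x2C → acc = 0x79
  '6' = 0x36 → acc = 0x4F
  '1' = 0x31 → acc = 0x7E
Checksum = 0x7E.

7E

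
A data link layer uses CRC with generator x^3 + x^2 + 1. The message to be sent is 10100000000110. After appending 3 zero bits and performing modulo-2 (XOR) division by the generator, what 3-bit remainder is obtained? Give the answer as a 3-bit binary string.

001

Append 3 zeros: 10100000000110000. Divide by 1101 (XOR where the leading bit is 1):
  pos 0: 1010 XOR 1101 = 0111
  pos 1: 1110 XOR 1101 = 0011
  pos 3: 1100 XOR 1101 = 0001
  pos 6: 1000 XOR 1101 = 0101
  pos 7: 1010 XOR 1101 = 0111
  pos 8: 1111 XOR 1101 = 0010
  pos 10: 1010 XOR 1101 = 0111
  pos 11: 1110 XOR 1101 = 0011
  pos 13: 1100 XOR 1101 = 0001
Remainder (last 3 bits) = 001. This is the CRC / FCS.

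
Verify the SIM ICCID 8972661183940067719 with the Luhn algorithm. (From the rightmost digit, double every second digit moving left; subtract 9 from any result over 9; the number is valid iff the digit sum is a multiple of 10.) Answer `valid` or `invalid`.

From the right, keep odd positions and double even positions (subtract 9 from any doubled value over 9):
  doubled (positions 2,4,...): 2 5 0 8 6 2 3 4 9 → sum 39
  kept (positions 1,3,...): 9 7 6 0 9 8 1 6 7 8 → sum 61
Total = 100.
100 mod 10 = 0, so the number is valid.

valid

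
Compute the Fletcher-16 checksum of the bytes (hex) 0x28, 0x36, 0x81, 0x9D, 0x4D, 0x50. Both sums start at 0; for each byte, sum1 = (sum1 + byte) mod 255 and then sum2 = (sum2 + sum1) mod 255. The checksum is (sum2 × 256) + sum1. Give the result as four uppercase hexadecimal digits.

C91B

Running sums (mod 255):
  after byte 0 (0x28): sum1=40, sum2=40
  after byte 1 (0x36): sum1=94, sum2=134
  after byte 2 (0x81): sum1=223, sum2=102
  after byte 3 (0x9D): sum1=125, sum2=227
  after byte 4 (0x4D): sum1=202, sum2=174
  after byte 5 (0x50): sum1=27, sum2=201
Checksum = sum2·256 + sum1 = 201·256 + 27 = 51483 = 0xC91B.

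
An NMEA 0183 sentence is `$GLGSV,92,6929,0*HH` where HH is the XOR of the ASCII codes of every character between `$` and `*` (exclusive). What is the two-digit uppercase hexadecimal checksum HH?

XOR the ASCII codes of the payload characters:
  'G' = 0x47 → acc = 0x47
  'L' = 0x4C → acc = 0x0B
  'G' = 0x47 → acc = 0x4C
  'S' = 0x53 → acc = 0x1F
  'V' = 0x56 → acc = 0x49
  ',' = 0x2C → acc = 0x65
  '9' = 0x39 → acc = 0x5C
  '2' = 0x32 → acc = 0x6E
  ',' = 0x2C → acc = 0x42
  '6' = 0x36 → acc = 0x74
  '9' = 0x39 → acc = 0x4D
  '2' = 0x32 → acc = 0x7F
  '9' = 0x39 → acc = 0x46
  ',' = 0x2C → acc = 0x6A
  '0' = 0x30 → acc = 0x5A
Checksum = 0x5A.

5A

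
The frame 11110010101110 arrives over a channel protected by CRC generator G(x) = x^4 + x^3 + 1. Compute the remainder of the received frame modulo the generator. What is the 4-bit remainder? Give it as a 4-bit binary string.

Modulo-2 division of 11110010101110 by 11001:
  pos 0: 11110 XOR 11001 = 00111
  pos 2: 11101 XOR 11001 = 00100
  pos 4: 10001 XOR 11001 = 01000
  pos 5: 10000 XOR 11001 = 01001
  pos 6: 10011 XOR 11001 = 01010
  pos 7: 10101 XOR 11001 = 01100
  pos 8: 11001 XOR 11001 = 00000
Remainder = 0000 (zero — the frame passes the CRC check).

0000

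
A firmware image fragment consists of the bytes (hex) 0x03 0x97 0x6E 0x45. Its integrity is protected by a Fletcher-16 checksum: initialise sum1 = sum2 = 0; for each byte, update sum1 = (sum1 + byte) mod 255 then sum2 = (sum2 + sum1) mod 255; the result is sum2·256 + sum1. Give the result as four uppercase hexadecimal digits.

F44E

Running sums (mod 255):
  after byte 0 (0x03): sum1=3, sum2=3
  after byte 1 (0x97): sum1=154, sum2=157
  after byte 2 (0x6E): sum1=9, sum2=166
  after byte 3 (0x45): sum1=78, sum2=244
Checksum = sum2·256 + sum1 = 244·256 + 78 = 62542 = 0xF44E.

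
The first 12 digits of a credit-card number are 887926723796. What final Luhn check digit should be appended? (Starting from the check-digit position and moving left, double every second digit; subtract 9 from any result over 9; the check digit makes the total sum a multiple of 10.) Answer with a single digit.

Partial digits right→left: 6 9 7 3 2 7 6 2 9 7 8 8
Double every second digit counting from the check-digit position (so the 1st, 3rd, 5th, ... of the partial from the right).
  doubled (with −9 where >9): 3 5 4 3 9 7 → sum 31
  kept as-is: 9 3 7 2 7 8 → sum 36
Total = 31 + 36 = 67.
Check digit = (10 − (67 mod 10)) mod 10 = 3.

3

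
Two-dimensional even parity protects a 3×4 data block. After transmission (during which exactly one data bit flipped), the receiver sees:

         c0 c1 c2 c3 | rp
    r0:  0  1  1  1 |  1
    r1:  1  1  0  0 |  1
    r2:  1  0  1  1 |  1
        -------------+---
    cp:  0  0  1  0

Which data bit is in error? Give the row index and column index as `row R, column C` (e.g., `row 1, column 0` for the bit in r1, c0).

Recompute each row's even parity and compare to rp:
  r0: data parity 1, sent rp 1 → ok
  r1: data parity 0, sent rp 1 → mismatch
  r2: data parity 1, sent rp 1 → ok
Recompute each column's even parity and compare to cp:
  c0: data parity 0, sent cp 0 → ok
  c1: data parity 0, sent cp 0 → ok
  c2: data parity 0, sent cp 1 → mismatch
  c3: data parity 0, sent cp 0 → ok
Exactly one row (r1) and one column (c2) fail → the flipped bit is at their intersection.

row 1, column 2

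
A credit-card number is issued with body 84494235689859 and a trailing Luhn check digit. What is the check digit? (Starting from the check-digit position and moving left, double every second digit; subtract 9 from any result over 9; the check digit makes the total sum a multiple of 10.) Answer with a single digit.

Partial digits right→left: 9 5 8 9 8 6 5 3 2 4 9 4 4 8
Double every second digit counting from the check-digit position (so the 1st, 3rd, 5th, ... of the partial from the right).
  doubled (with −9 where >9): 9 7 7 1 4 9 8 → sum 45
  kept as-is: 5 9 6 3 4 4 8 → sum 39
Total = 45 + 39 = 84.
Check digit = (10 − (84 mod 10)) mod 10 = 6.

6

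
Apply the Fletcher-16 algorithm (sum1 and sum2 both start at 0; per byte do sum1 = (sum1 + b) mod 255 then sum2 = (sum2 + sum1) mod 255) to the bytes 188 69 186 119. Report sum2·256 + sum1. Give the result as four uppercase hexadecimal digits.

Running sums (mod 255):
  after byte 0 (188): sum1=188, sum2=188
  after byte 1 (69): sum1=2, sum2=190
  after byte 2 (186): sum1=188, sum2=123
  after byte 3 (119): sum1=52, sum2=175
Checksum = sum2·256 + sum1 = 175·256 + 52 = 44852 = 0xAF34.

AF34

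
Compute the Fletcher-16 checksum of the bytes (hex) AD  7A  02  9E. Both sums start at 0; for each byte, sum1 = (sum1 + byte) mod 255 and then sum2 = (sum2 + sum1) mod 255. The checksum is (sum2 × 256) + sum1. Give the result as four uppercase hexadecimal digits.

Running sums (mod 255):
  after byte 0 (AD): sum1=173, sum2=173
  after byte 1 (7A): sum1=40, sum2=213
  after byte 2 (02): sum1=42, sum2=0
  after byte 3 (9E): sum1=200, sum2=200
Checksum = sum2·256 + sum1 = 200·256 + 200 = 51400 = 0xC8C8.

C8C8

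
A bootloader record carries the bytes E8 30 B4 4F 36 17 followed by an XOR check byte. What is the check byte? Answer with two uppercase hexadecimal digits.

XOR the bytes together:
  start with 0xE8
  0xE8 ⊕ 0x30 = 0xD8
  0xD8 ⊕ 0xB4 = 0x6C
  0x6C ⊕ 0x4F = 0x23
  0x23 ⊕ 0x36 = 0x15
  0x15 ⊕ 0x17 = 0x02

02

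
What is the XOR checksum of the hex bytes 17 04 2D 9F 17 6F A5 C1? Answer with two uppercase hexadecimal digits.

XOR the bytes together:
  start with 0x17
  0x17 ⊕ 0x04 = 0x13
  0x13 ⊕ 0x2D = 0x3E
  0x3E ⊕ 0x9F = 0xA1
  0xA1 ⊕ 0x17 = 0xB6
  0xB6 ⊕ 0x6F = 0xD9
  0xD9 ⊕ 0xA5 = 0x7C
  0x7C ⊕ 0xC1 = 0xBD

BD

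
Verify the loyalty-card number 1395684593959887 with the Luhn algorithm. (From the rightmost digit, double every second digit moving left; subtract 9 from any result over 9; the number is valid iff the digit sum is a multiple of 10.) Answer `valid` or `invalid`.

valid

From the right, keep odd positions and double even positions (subtract 9 from any doubled value over 9):
  doubled (positions 2,4,...): 7 9 9 9 8 3 9 2 → sum 56
  kept (positions 1,3,...): 7 8 5 3 5 8 5 3 → sum 44
Total = 100.
100 mod 10 = 0, so the number is valid.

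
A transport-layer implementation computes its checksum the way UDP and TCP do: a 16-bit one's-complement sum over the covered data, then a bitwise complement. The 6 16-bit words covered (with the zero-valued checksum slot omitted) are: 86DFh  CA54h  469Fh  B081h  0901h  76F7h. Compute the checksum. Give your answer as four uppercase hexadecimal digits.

37B2

One's-complement addition (fold any carry out of bit 15 back into bit 0):
  0x86DF + 0xCA54 = 0x15133 → wrap carry → 0x5134
  0x5134 + 0x469F = 0x097D3
  0x97D3 + 0xB081 = 0x14854 → wrap carry → 0x4855
  0x4855 + 0x0901 = 0x05156
  0x5156 + 0x76F7 = 0x0C84D
One's-complement sum = 0xC84D.
Checksum = ~0xC84D & 0xFFFF = 0x37B2.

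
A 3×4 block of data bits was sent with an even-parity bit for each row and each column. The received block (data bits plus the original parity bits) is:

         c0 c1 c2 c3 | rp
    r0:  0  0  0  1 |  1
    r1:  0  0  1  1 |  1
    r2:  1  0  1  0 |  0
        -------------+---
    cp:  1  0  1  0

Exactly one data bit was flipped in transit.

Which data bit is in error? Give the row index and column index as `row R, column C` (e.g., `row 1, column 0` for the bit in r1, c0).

row 1, column 2

Recompute each row's even parity and compare to rp:
  r0: data parity 1, sent rp 1 → ok
  r1: data parity 0, sent rp 1 → mismatch
  r2: data parity 0, sent rp 0 → ok
Recompute each column's even parity and compare to cp:
  c0: data parity 1, sent cp 1 → ok
  c1: data parity 0, sent cp 0 → ok
  c2: data parity 0, sent cp 1 → mismatch
  c3: data parity 0, sent cp 0 → ok
Exactly one row (r1) and one column (c2) fail → the flipped bit is at their intersection.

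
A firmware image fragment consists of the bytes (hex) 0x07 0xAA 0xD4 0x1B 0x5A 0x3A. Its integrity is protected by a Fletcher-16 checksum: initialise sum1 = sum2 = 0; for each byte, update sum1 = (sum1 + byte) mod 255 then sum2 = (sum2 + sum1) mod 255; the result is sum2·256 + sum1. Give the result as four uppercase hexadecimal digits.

1336

Running sums (mod 255):
  after byte 0 (0x07): sum1=7, sum2=7
  after byte 1 (0xAA): sum1=177, sum2=184
  after byte 2 (0xD4): sum1=134, sum2=63
  after byte 3 (0x1B): sum1=161, sum2=224
  after byte 4 (0x5A): sum1=251, sum2=220
  after byte 5 (0x3A): sum1=54, sum2=19
Checksum = sum2·256 + sum1 = 19·256 + 54 = 4918 = 0x1336.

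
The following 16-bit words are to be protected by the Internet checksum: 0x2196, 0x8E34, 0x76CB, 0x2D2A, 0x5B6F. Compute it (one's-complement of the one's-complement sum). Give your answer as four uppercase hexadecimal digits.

50D0

One's-complement addition (fold any carry out of bit 15 back into bit 0):
  0x2196 + 0x8E34 = 0x0AFCA
  0xAFCA + 0x76CB = 0x12695 → wrap carry → 0x2696
  0x2696 + 0x2D2A = 0x053C0
  0x53C0 + 0x5B6F = 0x0AF2F
One's-complement sum = 0xAF2F.
Checksum = ~0xAF2F & 0xFFFF = 0x50D0.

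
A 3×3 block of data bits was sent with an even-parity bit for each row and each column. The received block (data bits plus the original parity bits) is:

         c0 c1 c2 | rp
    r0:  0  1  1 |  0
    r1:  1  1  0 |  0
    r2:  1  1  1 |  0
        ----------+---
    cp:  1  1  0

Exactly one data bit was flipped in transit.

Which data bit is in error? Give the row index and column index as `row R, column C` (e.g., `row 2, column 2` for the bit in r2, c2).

row 2, column 0

Recompute each row's even parity and compare to rp:
  r0: data parity 0, sent rp 0 → ok
  r1: data parity 0, sent rp 0 → ok
  r2: data parity 1, sent rp 0 → mismatch
Recompute each column's even parity and compare to cp:
  c0: data parity 0, sent cp 1 → mismatch
  c1: data parity 1, sent cp 1 → ok
  c2: data parity 0, sent cp 0 → ok
Exactly one row (r2) and one column (c0) fail → the flipped bit is at their intersection.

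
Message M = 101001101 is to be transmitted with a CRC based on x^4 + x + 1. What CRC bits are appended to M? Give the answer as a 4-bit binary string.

1100

Append 4 zeros: 1010011010000. Divide by 10011 (XOR where the leading bit is 1):
  pos 0: 10100 XOR 10011 = 00111
  pos 2: 11111 XOR 10011 = 01100
  pos 3: 11000 XOR 10011 = 01011
  pos 4: 10111 XOR 10011 = 00100
  pos 6: 10000 XOR 10011 = 00011
Remainder (last 4 bits) = 1100. This is the CRC / FCS.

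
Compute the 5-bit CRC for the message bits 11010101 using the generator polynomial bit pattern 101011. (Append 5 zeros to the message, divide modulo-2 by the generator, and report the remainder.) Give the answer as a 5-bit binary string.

Append 5 zeros: 1101010100000. Divide by 101011 (XOR where the leading bit is 1):
  pos 0: 110101 XOR 101011 = 011110
  pos 1: 111100 XOR 101011 = 010111
  pos 2: 101111 XOR 101011 = 000100
  pos 5: 100000 XOR 101011 = 001011
  pos 7: 101100 XOR 101011 = 000111
Remainder (last 5 bits) = 00111. This is the CRC / FCS.

00111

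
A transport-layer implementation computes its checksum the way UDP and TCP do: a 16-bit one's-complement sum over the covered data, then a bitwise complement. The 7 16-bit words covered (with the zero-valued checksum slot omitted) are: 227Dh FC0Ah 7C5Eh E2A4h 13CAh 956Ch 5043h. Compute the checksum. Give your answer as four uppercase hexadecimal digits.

One's-complement addition (fold any carry out of bit 15 back into bit 0):
  0x227D + 0xFC0A = 0x11E87 → wrap carry → 0x1E88
  0x1E88 + 0x7C5E = 0x09AE6
  0x9AE6 + 0xE2A4 = 0x17D8A → wrap carry → 0x7D8B
  0x7D8B + 0x13CA = 0x09155
  0x9155 + 0x956C = 0x126C1 → wrap carry → 0x26C2
  0x26C2 + 0x5043 = 0x07705
One's-complement sum = 0x7705.
Checksum = ~0x7705 & 0xFFFF = 0x88FA.

88FA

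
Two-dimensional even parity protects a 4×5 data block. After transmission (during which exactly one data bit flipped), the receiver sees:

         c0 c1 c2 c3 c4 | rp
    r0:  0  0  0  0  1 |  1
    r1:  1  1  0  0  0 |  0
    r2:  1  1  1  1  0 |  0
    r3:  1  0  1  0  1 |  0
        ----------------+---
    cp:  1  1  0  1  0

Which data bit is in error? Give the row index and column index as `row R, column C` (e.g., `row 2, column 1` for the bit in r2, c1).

Recompute each row's even parity and compare to rp:
  r0: data parity 1, sent rp 1 → ok
  r1: data parity 0, sent rp 0 → ok
  r2: data parity 0, sent rp 0 → ok
  r3: data parity 1, sent rp 0 → mismatch
Recompute each column's even parity and compare to cp:
  c0: data parity 1, sent cp 1 → ok
  c1: data parity 0, sent cp 1 → mismatch
  c2: data parity 0, sent cp 0 → ok
  c3: data parity 1, sent cp 1 → ok
  c4: data parity 0, sent cp 0 → ok
Exactly one row (r3) and one column (c1) fail → the flipped bit is at their intersection.

row 3, column 1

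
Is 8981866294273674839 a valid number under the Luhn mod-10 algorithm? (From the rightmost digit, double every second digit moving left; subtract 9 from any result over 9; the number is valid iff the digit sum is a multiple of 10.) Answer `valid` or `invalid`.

From the right, keep odd positions and double even positions (subtract 9 from any doubled value over 9):
  doubled (positions 2,4,...): 6 8 3 5 8 4 3 2 9 → sum 48
  kept (positions 1,3,...): 9 8 7 3 2 9 6 8 8 8 → sum 68
Total = 116.
116 mod 10 = 6, so the number is invalid.

invalid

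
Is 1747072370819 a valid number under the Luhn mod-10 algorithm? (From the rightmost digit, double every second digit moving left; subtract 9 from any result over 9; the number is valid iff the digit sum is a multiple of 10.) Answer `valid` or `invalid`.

From the right, keep odd positions and double even positions (subtract 9 from any doubled value over 9):
  doubled (positions 2,4,...): 2 0 6 5 5 5 → sum 23
  kept (positions 1,3,...): 9 8 7 2 0 4 1 → sum 31
Total = 54.
54 mod 10 = 4, so the number is invalid.

invalid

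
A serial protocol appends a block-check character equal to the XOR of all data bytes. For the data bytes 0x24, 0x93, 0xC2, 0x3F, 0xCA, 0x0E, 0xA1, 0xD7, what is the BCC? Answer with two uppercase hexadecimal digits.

F8

XOR the bytes together:
  start with 0x24
  0x24 ⊕ 0x93 = 0xB7
  0xB7 ⊕ 0xC2 = 0x75
  0x75 ⊕ 0x3F = 0x4A
  0x4A ⊕ 0xCA = 0x80
  0x80 ⊕ 0x0E = 0x8E
  0x8E ⊕ 0xA1 = 0x2F
  0x2F ⊕ 0xD7 = 0xF8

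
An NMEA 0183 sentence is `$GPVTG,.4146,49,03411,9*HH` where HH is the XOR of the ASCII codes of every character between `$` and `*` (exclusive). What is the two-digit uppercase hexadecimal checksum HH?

78

XOR the ASCII codes of the payload characters:
  'G' = 0x47 → acc = 0x47
  'P' = 0x50 → acc = 0x17
  'V' = 0x56 → acc = 0x41
  'T' = 0x54 → acc = 0x15
  'G' = 0x47 → acc = 0x52
  ',' = 0x2C → acc = 0x7E
  '.' = 0x2E → acc = 0x50
  '4' = 0x34 → acc = 0x64
  '1' = 0x31 → acc = 0x55
  '4' = 0x34 → acc = 0x61
  '6' = 0x36 → acc = 0x57
  ',' = 0x2C → acc = 0x7B
  '4' = 0x34 → acc = 0x4F
  '9' = 0x39 → acc = 0x76
  ',' = 0x2C → acc = 0x5A
  '0' = 0x30 → acc = 0x6A
  '3' = 0x33 → acc = 0x59
  '4' = 0x34 → acc = 0x6D
  '1' = 0x31 → acc = 0x5C
  '1' = 0x31 → acc = 0x6D
  ',' = 0x2C → acc = 0x41
  '9' = 0x39 → acc = 0x78
Checksum = 0x78.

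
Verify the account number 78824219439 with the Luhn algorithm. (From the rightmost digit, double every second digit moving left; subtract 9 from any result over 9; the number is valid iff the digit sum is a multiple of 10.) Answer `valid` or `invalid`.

invalid

From the right, keep odd positions and double even positions (subtract 9 from any doubled value over 9):
  doubled (positions 2,4,...): 6 9 4 4 7 → sum 30
  kept (positions 1,3,...): 9 4 1 4 8 7 → sum 33
Total = 63.
63 mod 10 = 3, so the number is invalid.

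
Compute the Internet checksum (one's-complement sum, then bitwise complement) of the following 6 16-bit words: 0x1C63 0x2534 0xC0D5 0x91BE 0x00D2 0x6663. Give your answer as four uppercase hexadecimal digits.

049F

One's-complement addition (fold any carry out of bit 15 back into bit 0):
  0x1C63 + 0x2534 = 0x04197
  0x4197 + 0xC0D5 = 0x1026C → wrap carry → 0x026D
  0x026D + 0x91BE = 0x0942B
  0x942B + 0x00D2 = 0x094FD
  0x94FD + 0x6663 = 0x0FB60
One's-complement sum = 0xFB60.
Checksum = ~0xFB60 & 0xFFFF = 0x049F.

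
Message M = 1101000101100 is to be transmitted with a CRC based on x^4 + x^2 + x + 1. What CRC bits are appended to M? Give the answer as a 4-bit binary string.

0011

Append 4 zeros: 11010001011000000. Divide by 10111 (XOR where the leading bit is 1):
  pos 0: 11010 XOR 10111 = 01101
  pos 1: 11010 XOR 10111 = 01101
  pos 2: 11010 XOR 10111 = 01101
  pos 3: 11011 XOR 10111 = 01100
  pos 4: 11000 XOR 10111 = 01111
  pos 5: 11111 XOR 10111 = 01000
  pos 6: 10001 XOR 10111 = 00110
  pos 8: 11000 XOR 10111 = 01111
  pos 9: 11110 XOR 10111 = 01001
  pos 10: 10010 XOR 10111 = 00101
  pos 12: 10100 XOR 10111 = 00011
Remainder (last 4 bits) = 0011. This is the CRC / FCS.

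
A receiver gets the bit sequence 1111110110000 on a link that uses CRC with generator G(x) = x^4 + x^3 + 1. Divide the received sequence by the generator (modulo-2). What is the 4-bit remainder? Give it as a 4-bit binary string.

Modulo-2 division of 1111110110000 by 11001:
  pos 0: 11111 XOR 11001 = 00110
  pos 2: 11010 XOR 11001 = 00011
  pos 5: 11110 XOR 11001 = 00111
  pos 7: 11100 XOR 11001 = 00101
Remainder = 1010 (nonzero — an error is detected).

1010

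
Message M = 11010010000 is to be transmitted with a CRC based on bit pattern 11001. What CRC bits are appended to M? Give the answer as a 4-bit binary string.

Append 4 zeros: 110100100000000. Divide by 11001 (XOR where the leading bit is 1):
  pos 0: 11010 XOR 11001 = 00011
  pos 3: 11010 XOR 11001 = 00011
  pos 6: 11000 XOR 11001 = 00001
  pos 10: 10000 XOR 11001 = 01001
Remainder (last 4 bits) = 1001. This is the CRC / FCS.

1001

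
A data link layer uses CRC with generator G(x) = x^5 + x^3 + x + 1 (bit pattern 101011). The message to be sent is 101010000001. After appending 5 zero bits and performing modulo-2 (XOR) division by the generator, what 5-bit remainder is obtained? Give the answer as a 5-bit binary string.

Append 5 zeros: 10101000000100000. Divide by 101011 (XOR where the leading bit is 1):
  pos 0: 101010 XOR 101011 = 000001
  pos 5: 100000 XOR 101011 = 001011
  pos 7: 101110 XOR 101011 = 000101
  pos 10: 101000 XOR 101011 = 000011
Remainder (last 5 bits) = 00110. This is the CRC / FCS.

00110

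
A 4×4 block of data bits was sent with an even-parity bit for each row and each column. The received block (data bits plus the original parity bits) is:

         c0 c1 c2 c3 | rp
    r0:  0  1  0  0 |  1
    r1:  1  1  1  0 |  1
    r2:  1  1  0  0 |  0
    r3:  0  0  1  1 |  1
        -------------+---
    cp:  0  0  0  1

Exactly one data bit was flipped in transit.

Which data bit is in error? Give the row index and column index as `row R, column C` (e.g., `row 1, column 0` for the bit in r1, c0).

row 3, column 1

Recompute each row's even parity and compare to rp:
  r0: data parity 1, sent rp 1 → ok
  r1: data parity 1, sent rp 1 → ok
  r2: data parity 0, sent rp 0 → ok
  r3: data parity 0, sent rp 1 → mismatch
Recompute each column's even parity and compare to cp:
  c0: data parity 0, sent cp 0 → ok
  c1: data parity 1, sent cp 0 → mismatch
  c2: data parity 0, sent cp 0 → ok
  c3: data parity 1, sent cp 1 → ok
Exactly one row (r3) and one column (c1) fail → the flipped bit is at their intersection.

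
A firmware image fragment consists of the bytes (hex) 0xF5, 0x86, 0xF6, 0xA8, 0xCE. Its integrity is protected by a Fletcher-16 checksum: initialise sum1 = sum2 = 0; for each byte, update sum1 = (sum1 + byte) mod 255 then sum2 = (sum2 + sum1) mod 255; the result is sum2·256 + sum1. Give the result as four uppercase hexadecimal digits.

ECEA

Running sums (mod 255):
  after byte 0 (0xF5): sum1=245, sum2=245
  after byte 1 (0x86): sum1=124, sum2=114
  after byte 2 (0xF6): sum1=115, sum2=229
  after byte 3 (0xA8): sum1=28, sum2=2
  after byte 4 (0xCE): sum1=234, sum2=236
Checksum = sum2·256 + sum1 = 236·256 + 234 = 60650 = 0xECEA.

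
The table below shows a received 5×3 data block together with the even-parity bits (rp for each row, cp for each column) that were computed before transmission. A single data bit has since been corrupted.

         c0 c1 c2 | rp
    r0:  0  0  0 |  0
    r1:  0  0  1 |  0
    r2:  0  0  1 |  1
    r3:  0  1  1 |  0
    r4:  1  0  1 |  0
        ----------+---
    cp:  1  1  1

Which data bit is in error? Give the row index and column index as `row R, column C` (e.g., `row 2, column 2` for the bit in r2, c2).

row 1, column 2

Recompute each row's even parity and compare to rp:
  r0: data parity 0, sent rp 0 → ok
  r1: data parity 1, sent rp 0 → mismatch
  r2: data parity 1, sent rp 1 → ok
  r3: data parity 0, sent rp 0 → ok
  r4: data parity 0, sent rp 0 → ok
Recompute each column's even parity and compare to cp:
  c0: data parity 1, sent cp 1 → ok
  c1: data parity 1, sent cp 1 → ok
  c2: data parity 0, sent cp 1 → mismatch
Exactly one row (r1) and one column (c2) fail → the flipped bit is at their intersection.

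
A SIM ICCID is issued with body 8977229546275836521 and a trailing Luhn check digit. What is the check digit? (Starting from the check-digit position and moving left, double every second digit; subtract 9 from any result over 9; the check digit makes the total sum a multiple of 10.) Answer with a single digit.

1

Partial digits right→left: 1 2 5 6 3 8 5 7 2 6 4 5 9 2 2 7 7 9 8
Double every second digit counting from the check-digit position (so the 1st, 3rd, 5th, ... of the partial from the right).
  doubled (with −9 where >9): 2 1 6 1 4 8 9 4 5 7 → sum 47
  kept as-is: 2 6 8 7 6 5 2 7 9 → sum 52
Total = 47 + 52 = 99.
Check digit = (10 − (99 mod 10)) mod 10 = 1.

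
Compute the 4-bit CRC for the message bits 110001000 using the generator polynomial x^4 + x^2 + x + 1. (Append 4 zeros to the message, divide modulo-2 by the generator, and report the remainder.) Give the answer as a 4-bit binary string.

1000

Append 4 zeros: 1100010000000. Divide by 10111 (XOR where the leading bit is 1):
  pos 0: 11000 XOR 10111 = 01111
  pos 1: 11111 XOR 10111 = 01000
  pos 2: 10000 XOR 10111 = 00111
  pos 4: 11100 XOR 10111 = 01011
  pos 5: 10110 XOR 10111 = 00001
Remainder (last 4 bits) = 1000. This is the CRC / FCS.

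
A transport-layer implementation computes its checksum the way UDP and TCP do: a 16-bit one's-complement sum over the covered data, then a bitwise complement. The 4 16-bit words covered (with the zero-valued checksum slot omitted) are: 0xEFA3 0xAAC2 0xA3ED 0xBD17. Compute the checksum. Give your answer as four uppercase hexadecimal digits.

One's-complement addition (fold any carry out of bit 15 back into bit 0):
  0xEFA3 + 0xAAC2 = 0x19A65 → wrap carry → 0x9A66
  0x9A66 + 0xA3ED = 0x13E53 → wrap carry → 0x3E54
  0x3E54 + 0xBD17 = 0x0FB6B
One's-complement sum = 0xFB6B.
Checksum = ~0xFB6B & 0xFFFF = 0x0494.

0494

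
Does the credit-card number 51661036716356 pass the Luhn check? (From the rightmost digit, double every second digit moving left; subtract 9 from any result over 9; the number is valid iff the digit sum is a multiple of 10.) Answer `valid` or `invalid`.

From the right, keep odd positions and double even positions (subtract 9 from any doubled value over 9):
  doubled (positions 2,4,...): 1 3 5 6 2 3 1 → sum 21
  kept (positions 1,3,...): 6 3 1 6 0 6 1 → sum 23
Total = 44.
44 mod 10 = 4, so the number is invalid.

invalid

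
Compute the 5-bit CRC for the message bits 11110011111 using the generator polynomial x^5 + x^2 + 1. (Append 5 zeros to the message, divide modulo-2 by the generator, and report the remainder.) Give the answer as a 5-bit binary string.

11100

Append 5 zeros: 1111001111100000. Divide by 100101 (XOR where the leading bit is 1):
  pos 0: 111100 XOR 100101 = 011001
  pos 1: 110011 XOR 100101 = 010110
  pos 2: 101101 XOR 100101 = 001000
  pos 4: 100011 XOR 100101 = 000110
  pos 7: 110100 XOR 100101 = 010001
  pos 8: 100010 XOR 100101 = 000111
Remainder (last 5 bits) = 11100. This is the CRC / FCS.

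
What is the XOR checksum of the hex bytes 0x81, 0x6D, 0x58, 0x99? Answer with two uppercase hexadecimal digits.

XOR the bytes together:
  start with 0x81
  0x81 ⊕ 0x6D = 0xEC
  0xEC ⊕ 0x58 = 0xB4
  0xB4 ⊕ 0x99 = 0x2D

2D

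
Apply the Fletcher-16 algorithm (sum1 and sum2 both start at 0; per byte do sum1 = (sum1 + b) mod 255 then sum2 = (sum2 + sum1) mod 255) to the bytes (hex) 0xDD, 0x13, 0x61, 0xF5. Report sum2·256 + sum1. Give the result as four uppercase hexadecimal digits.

6948

Running sums (mod 255):
  after byte 0 (0xDD): sum1=221, sum2=221
  after byte 1 (0x13): sum1=240, sum2=206
  after byte 2 (0x61): sum1=82, sum2=33
  after byte 3 (0xF5): sum1=72, sum2=105
Checksum = sum2·256 + sum1 = 105·256 + 72 = 26952 = 0x6948.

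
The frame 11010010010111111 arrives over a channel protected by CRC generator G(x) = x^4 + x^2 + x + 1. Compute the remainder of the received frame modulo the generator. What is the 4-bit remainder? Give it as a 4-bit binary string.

Modulo-2 division of 11010010010111111 by 10111:
  pos 0: 11010 XOR 10111 = 01101
  pos 1: 11010 XOR 10111 = 01101
  pos 2: 11011 XOR 10111 = 01100
  pos 3: 11000 XOR 10111 = 01111
  pos 4: 11110 XOR 10111 = 01001
  pos 5: 10011 XOR 10111 = 00100
  pos 7: 10001 XOR 10111 = 00110
  pos 9: 11011 XOR 10111 = 01100
  pos 10: 11001 XOR 10111 = 01110
  pos 11: 11101 XOR 10111 = 01010
  pos 12: 10101 XOR 10111 = 00010
Remainder = 0010 (nonzero — an error is detected).

0010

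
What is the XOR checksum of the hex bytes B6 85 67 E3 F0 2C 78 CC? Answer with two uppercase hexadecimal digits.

DF

XOR the bytes together:
  start with 0xB6
  0xB6 ⊕ 0x85 = 0x33
  0x33 ⊕ 0x67 = 0x54
  0x54 ⊕ 0xE3 = 0xB7
  0xB7 ⊕ 0xF0 = 0x47
  0x47 ⊕ 0x2C = 0x6B
  0x6B ⊕ 0x78 = 0x13
  0x13 ⊕ 0xCC = 0xDF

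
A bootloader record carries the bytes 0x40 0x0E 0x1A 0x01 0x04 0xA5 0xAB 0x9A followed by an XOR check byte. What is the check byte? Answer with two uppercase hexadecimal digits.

C5

XOR the bytes together:
  start with 0x40
  0x40 ⊕ 0x0E = 0x4E
  0x4E ⊕ 0x1A = 0x54
  0x54 ⊕ 0x01 = 0x55
  0x55 ⊕ 0x04 = 0x51
  0x51 ⊕ 0xA5 = 0xF4
  0xF4 ⊕ 0xAB = 0x5F
  0x5F ⊕ 0x9A = 0xC5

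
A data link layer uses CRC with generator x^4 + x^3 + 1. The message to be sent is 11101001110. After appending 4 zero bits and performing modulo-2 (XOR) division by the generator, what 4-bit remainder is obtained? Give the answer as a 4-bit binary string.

Append 4 zeros: 111010011100000. Divide by 11001 (XOR where the leading bit is 1):
  pos 0: 11101 XOR 11001 = 00100
  pos 2: 10000 XOR 11001 = 01001
  pos 3: 10011 XOR 11001 = 01010
  pos 4: 10101 XOR 11001 = 01100
  pos 5: 11001 XOR 11001 = 00000
Remainder (last 4 bits) = 0000. This is the CRC / FCS.

0000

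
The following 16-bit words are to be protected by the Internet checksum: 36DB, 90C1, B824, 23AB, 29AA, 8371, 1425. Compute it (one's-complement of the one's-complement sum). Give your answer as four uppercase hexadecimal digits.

One's-complement addition (fold any carry out of bit 15 back into bit 0):
  0x36DB + 0x90C1 = 0x0C79C
  0xC79C + 0xB824 = 0x17FC0 → wrap carry → 0x7FC1
  0x7FC1 + 0x23AB = 0x0A36C
  0xA36C + 0x29AA = 0x0CD16
  0xCD16 + 0x8371 = 0x15087 → wrap carry → 0x5088
  0x5088 + 0x1425 = 0x064AD
One's-complement sum = 0x64AD.
Checksum = ~0x64AD & 0xFFFF = 0x9B52.

9B52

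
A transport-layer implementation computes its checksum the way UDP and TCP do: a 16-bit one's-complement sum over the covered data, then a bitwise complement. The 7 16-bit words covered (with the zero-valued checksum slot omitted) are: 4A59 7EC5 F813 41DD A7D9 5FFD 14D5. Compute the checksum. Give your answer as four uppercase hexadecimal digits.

One's-complement addition (fold any carry out of bit 15 back into bit 0):
  0x4A59 + 0x7EC5 = 0x0C91E
  0xC91E + 0xF813 = 0x1C131 → wrap carry → 0xC132
  0xC132 + 0x41DD = 0x1030F → wrap carry → 0x0310
  0x0310 + 0xA7D9 = 0x0AAE9
  0xAAE9 + 0x5FFD = 0x10AE6 → wrap carry → 0x0AE7
  0x0AE7 + 0x14D5 = 0x01FBC
One's-complement sum = 0x1FBC.
Checksum = ~0x1FBC & 0xFFFF = 0xE043.

E043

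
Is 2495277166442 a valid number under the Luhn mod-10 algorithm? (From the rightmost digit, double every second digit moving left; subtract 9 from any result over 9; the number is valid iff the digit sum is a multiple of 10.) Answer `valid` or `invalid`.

From the right, keep odd positions and double even positions (subtract 9 from any doubled value over 9):
  doubled (positions 2,4,...): 8 3 2 5 1 8 → sum 27
  kept (positions 1,3,...): 2 4 6 7 2 9 2 → sum 32
Total = 59.
59 mod 10 = 9, so the number is invalid.

invalid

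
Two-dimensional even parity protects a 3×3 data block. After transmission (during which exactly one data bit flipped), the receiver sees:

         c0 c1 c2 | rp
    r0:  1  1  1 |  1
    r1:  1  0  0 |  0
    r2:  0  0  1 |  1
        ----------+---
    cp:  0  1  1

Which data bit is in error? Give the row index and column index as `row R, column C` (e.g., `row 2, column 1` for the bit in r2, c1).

row 1, column 2

Recompute each row's even parity and compare to rp:
  r0: data parity 1, sent rp 1 → ok
  r1: data parity 1, sent rp 0 → mismatch
  r2: data parity 1, sent rp 1 → ok
Recompute each column's even parity and compare to cp:
  c0: data parity 0, sent cp 0 → ok
  c1: data parity 1, sent cp 1 → ok
  c2: data parity 0, sent cp 1 → mismatch
Exactly one row (r1) and one column (c2) fail → the flipped bit is at their intersection.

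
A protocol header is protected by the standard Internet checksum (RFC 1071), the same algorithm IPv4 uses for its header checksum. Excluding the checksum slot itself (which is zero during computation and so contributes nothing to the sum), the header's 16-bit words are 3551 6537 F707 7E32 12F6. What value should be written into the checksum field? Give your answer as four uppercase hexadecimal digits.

One's-complement addition (fold any carry out of bit 15 back into bit 0):
  0x3551 + 0x6537 = 0x09A88
  0x9A88 + 0xF707 = 0x1918F → wrap carry → 0x9190
  0x9190 + 0x7E32 = 0x10FC2 → wrap carry → 0x0FC3
  0x0FC3 + 0x12F6 = 0x022B9
One's-complement sum = 0x22B9.
Checksum = ~0x22B9 & 0xFFFF = 0xDD46.

DD46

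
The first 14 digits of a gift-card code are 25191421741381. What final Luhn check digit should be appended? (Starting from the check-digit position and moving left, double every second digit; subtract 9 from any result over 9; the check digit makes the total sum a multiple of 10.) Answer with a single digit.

Partial digits right→left: 1 8 3 1 4 7 1 2 4 1 9 1 5 2
Double every second digit counting from the check-digit position (so the 1st, 3rd, 5th, ... of the partial from the right).
  doubled (with −9 where >9): 2 6 8 2 8 9 1 → sum 36
  kept as-is: 8 1 7 2 1 1 2 → sum 22
Total = 36 + 22 = 58.
Check digit = (10 − (58 mod 10)) mod 10 = 2.

2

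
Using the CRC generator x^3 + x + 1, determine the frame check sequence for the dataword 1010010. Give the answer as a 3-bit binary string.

Append 3 zeros: 1010010000. Divide by 1011 (XOR where the leading bit is 1):
  pos 0: 1010 XOR 1011 = 0001
  pos 3: 1010 XOR 1011 = 0001
  pos 6: 1000 XOR 1011 = 0011
Remainder (last 3 bits) = 011. This is the CRC / FCS.

011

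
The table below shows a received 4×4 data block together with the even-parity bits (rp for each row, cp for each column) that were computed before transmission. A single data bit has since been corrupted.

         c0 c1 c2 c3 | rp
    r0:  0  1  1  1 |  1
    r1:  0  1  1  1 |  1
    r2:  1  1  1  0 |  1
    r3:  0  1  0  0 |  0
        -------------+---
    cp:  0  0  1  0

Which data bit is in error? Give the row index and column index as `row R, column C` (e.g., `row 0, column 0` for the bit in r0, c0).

Recompute each row's even parity and compare to rp:
  r0: data parity 1, sent rp 1 → ok
  r1: data parity 1, sent rp 1 → ok
  r2: data parity 1, sent rp 1 → ok
  r3: data parity 1, sent rp 0 → mismatch
Recompute each column's even parity and compare to cp:
  c0: data parity 1, sent cp 0 → mismatch
  c1: data parity 0, sent cp 0 → ok
  c2: data parity 1, sent cp 1 → ok
  c3: data parity 0, sent cp 0 → ok
Exactly one row (r3) and one column (c0) fail → the flipped bit is at their intersection.

row 3, column 0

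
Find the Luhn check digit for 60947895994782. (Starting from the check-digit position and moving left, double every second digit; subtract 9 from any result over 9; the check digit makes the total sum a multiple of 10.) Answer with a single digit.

4

Partial digits right→left: 2 8 7 4 9 9 5 9 8 7 4 9 0 6
Double every second digit counting from the check-digit position (so the 1st, 3rd, 5th, ... of the partial from the right).
  doubled (with −9 where >9): 4 5 9 1 7 8 0 → sum 34
  kept as-is: 8 4 9 9 7 9 6 → sum 52
Total = 34 + 52 = 86.
Check digit = (10 − (86 mod 10)) mod 10 = 4.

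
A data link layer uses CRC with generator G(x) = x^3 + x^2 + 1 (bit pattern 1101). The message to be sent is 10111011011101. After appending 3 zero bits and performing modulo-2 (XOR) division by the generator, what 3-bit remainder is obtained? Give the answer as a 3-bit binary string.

000

Append 3 zeros: 10111011011101000. Divide by 1101 (XOR where the leading bit is 1):
  pos 0: 1011 XOR 1101 = 0110
  pos 1: 1101 XOR 1101 = 0000
  pos 6: 1101 XOR 1101 = 0000
  pos 10: 1101 XOR 1101 = 0000
Remainder (last 3 bits) = 000. This is the CRC / FCS.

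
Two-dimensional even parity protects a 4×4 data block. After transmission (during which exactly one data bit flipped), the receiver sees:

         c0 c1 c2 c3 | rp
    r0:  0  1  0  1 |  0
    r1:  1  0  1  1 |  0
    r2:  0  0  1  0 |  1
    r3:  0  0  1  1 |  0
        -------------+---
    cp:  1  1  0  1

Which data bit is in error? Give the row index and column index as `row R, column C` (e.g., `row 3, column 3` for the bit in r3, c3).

row 1, column 2

Recompute each row's even parity and compare to rp:
  r0: data parity 0, sent rp 0 → ok
  r1: data parity 1, sent rp 0 → mismatch
  r2: data parity 1, sent rp 1 → ok
  r3: data parity 0, sent rp 0 → ok
Recompute each column's even parity and compare to cp:
  c0: data parity 1, sent cp 1 → ok
  c1: data parity 1, sent cp 1 → ok
  c2: data parity 1, sent cp 0 → mismatch
  c3: data parity 1, sent cp 1 → ok
Exactly one row (r1) and one column (c2) fail → the flipped bit is at their intersection.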